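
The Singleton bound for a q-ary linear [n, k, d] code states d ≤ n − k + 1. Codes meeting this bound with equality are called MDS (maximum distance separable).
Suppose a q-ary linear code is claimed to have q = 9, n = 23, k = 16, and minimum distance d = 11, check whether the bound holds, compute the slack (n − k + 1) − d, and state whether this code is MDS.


Singleton RHS = n − k + 1 = 8, slack = -3, bound violated (no such code; not MDS).

Singleton bound: d ≤ n − k + 1.
Here n = 23, k = 16, so n − k + 1 = 8.
Given d = 11, check d ≤ 8: NO.
Slack = (n − k + 1) − d = -3.
The slack is negative: d = 11 exceeds n − k + 1 = 8 by 3, so the Singleton bound is violated and no linear [23, 16, 11]_9 code can exist. In particular it is not MDS (MDS requires d = n − k + 1 exactly).
Description: the claimed parameters are [23, 16, 11]_9; such a code would be impossible (violates the Singleton bound).


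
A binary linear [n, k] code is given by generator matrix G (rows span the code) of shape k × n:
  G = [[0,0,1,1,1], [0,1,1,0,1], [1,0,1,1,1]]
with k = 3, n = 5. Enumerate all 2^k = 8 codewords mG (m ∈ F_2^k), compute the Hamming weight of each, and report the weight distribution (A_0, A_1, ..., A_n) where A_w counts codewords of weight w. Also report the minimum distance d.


Weight distribution: A_0 = 1, A_1 = 1, A_2 = 1, A_3 = 3, A_4 = 2. Minimum distance d = 1.

Enumerate all 2^3 = 8 messages m ∈ F_2^3.
For each, compute codeword c = mG in F_2^5, then tally its weight.
  m = 000 → c = 00000, weight = 0.
  m = 100 → c = 00111, weight = 3.
  m = 010 → c = 01101, weight = 3.
  m = 110 → c = 01010, weight = 2.
  m = 001 → c = 10111, weight = 4.
  m = 101 → c = 10000, weight = 1.
  m = 011 → c = 11010, weight = 3.
  m = 111 → c = 11101, weight = 4.
Tally weights:
  weight 0: 1 codewords.
  weight 1: 1 codewords.
  weight 2: 1 codewords.
  weight 3: 3 codewords.
  weight 4: 2 codewords.
Minimum distance d = smallest w > 0 with A_w > 0 = 1.
Sanity: Σ A_w = 8 = 2^3 = 8 ✓.


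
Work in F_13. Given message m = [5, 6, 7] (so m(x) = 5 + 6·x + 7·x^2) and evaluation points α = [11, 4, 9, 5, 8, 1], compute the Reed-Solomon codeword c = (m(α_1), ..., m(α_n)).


c = [8, 11, 2, 2, 7, 5]

Message polynomial: m(x) = 5 + 6·x + 7·x^2 (mod 13).
For each evaluation point α_i, compute m(α_i) mod 13:
  α_1 = 11: Horner steps 7 → 5 → 8, so m(11) = 8.
  α_2 = 4: Horner steps 7 → 8 → 11, so m(4) = 11.
  α_3 = 9: Horner steps 7 → 4 → 2, so m(9) = 2.
  α_4 = 5: Horner steps 7 → 2 → 2, so m(5) = 2.
  α_5 = 8: Horner steps 7 → 10 → 7, so m(8) = 7.
  α_6 = 1: Horner steps 7 → 0 → 5, so m(1) = 5.
Codeword c = [8, 11, 2, 2, 7, 5] ∈ F_13^6.


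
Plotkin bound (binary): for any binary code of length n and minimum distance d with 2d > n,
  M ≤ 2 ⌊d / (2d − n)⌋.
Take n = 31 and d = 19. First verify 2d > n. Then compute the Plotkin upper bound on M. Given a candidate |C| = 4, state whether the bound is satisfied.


Plotkin bound M ≤ 4; given |C| = 4 ≤ bound (satisfied).

Check applicability: 2d = 38, n = 31.
2d − n = 7 > 0, so Plotkin applies.
Compute d/(2d−n) = 19/7 ≈ 2.7143.
⌊d/(2d−n)⌋ = 2.
Plotkin bound: M ≤ 2·2 = 4.
Given |C| = 4, check: satisfied.
This |C| is at the Plotkin bound.


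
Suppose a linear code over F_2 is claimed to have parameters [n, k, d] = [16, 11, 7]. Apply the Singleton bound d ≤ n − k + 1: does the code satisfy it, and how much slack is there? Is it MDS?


Singleton RHS = n − k + 1 = 6, slack = -1, bound violated (no such code; not MDS).

Singleton bound: d ≤ n − k + 1.
Here n = 16, k = 11, so n − k + 1 = 6.
Given d = 7, check d ≤ 6: NO.
Slack = (n − k + 1) − d = -1.
The slack is negative: d = 7 exceeds n − k + 1 = 6 by 1, so the Singleton bound is violated and no linear [16, 11, 7]_2 code can exist. In particular it is not MDS (MDS requires d = n − k + 1 exactly).
Description: the claimed parameters are [16, 11, 7]_2; such a code would be impossible (violates the Singleton bound).


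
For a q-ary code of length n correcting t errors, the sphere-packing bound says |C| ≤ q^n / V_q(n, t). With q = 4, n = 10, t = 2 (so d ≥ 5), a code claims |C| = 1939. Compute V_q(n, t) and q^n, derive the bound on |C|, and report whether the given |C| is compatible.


V_q(n, t) = 436, q^n = 1048576, Hamming bound = 2404, |C| = 1939 ≤ bound (satisfied).

Step 1: Compute V_q(n, t) = Σ_{j=0}^2 C(n, j) (q−1)^j.
  j = 0: C(10,0)·(3)^0 = 1·1 = 1.
  j = 1: C(10,1)·(3)^1 = 10·3 = 30.
  j = 2: C(10,2)·(3)^2 = 45·9 = 405.
  V_q(n, t) = 1 + 30 + 405 = 436.
Step 2: q^n = 4^10 = 1048576.
Step 3: Hamming bound ⌊q^n / V_q(n,t)⌋ = ⌊1048576/436⌋ = 2404.
Step 4: Compare |C| = 1939 to 2404: satisfied.
The claimed |C| lies below the Hamming bound.


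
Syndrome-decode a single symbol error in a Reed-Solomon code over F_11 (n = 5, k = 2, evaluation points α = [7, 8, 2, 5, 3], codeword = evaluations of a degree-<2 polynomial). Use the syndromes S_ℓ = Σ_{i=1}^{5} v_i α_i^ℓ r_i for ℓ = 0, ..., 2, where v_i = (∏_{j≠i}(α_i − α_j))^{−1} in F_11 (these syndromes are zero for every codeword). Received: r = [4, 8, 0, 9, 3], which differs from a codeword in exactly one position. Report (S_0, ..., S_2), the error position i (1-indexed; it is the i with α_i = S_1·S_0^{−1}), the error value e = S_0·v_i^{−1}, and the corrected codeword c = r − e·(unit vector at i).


S = (6, 4, 10), error at position 2, error magnitude e = 1, c = [4, 7, 0, 9, 3].

Step 1: column multipliers v_i = (∏_{j≠i}(α_i − α_j))^{−1} mod 11.
  i = 1 (α = 7): (7−8)(7−2)(7−5)(7−3) = (−1)·5·2·4 = −40 ≡ 4, so v_1 = 4^{−1} = 3 (mod 11).
  i = 2 (α = 8): (8−7)(8−2)(8−5)(8−3) = 1·6·3·5 = 90 ≡ 2, so v_2 = 2^{−1} = 6 (mod 11).
  i = 3 (α = 2): (2−7)(2−8)(2−5)(2−3) = (−5)·(−6)·(−3)·(−1) = 90 ≡ 2, so v_3 = 2^{−1} = 6 (mod 11).
  i = 4 (α = 5): (5−7)(5−8)(5−2)(5−3) = (−2)·(−3)·3·2 = 36 ≡ 3, so v_4 = 3^{−1} = 4 (mod 11).
  i = 5 (α = 3): (3−7)(3−8)(3−2)(3−5) = (−4)·(−5)·1·(−2) = −40 ≡ 4, so v_5 = 4^{−1} = 3 (mod 11).
  v = [3, 6, 6, 4, 3].
Step 2: syndromes of r = [4, 8, 0, 9, 3] (all sums mod 11).
  S_0 = Σ v_i r_i = 3·4 + 6·8 + 6·0 + 4·9 + 3·3 = 105 ≡ 6.
  S_1 = Σ v_i α_i r_i = 3·7·4 + 6·8·8 + 6·2·0 + 4·5·9 + 3·3·3 = 675 ≡ 4.
  α_i^2 mod 11 = [5, 9, 4, 3, 9].
  S_2 = Σ v_i α_i^2 r_i = 3·5·4 + 6·9·8 + 6·4·0 + 4·3·9 + 3·9·3 = 681 ≡ 10.
  S = (6, 4, 10) ≠ 0, so r is not a codeword (an error is present).
Step 3: locate the error. For a single error e at position i, S_ℓ = v_i·e·α_i^ℓ, so α_err = S_1/S_0.
  S_0^{−1} = 6^{−1} = 2 (mod 11), so α_err = 4·2 = 8 ≡ 8 = α_2. Error position i = 2.
  Consistency check: S_2/S_1 = 10·3 = 30 ≡ 8 = α_err ✓ (single-error assumption holds).
Step 4: error magnitude e = S_0/v_2 = S_0·∏_{j≠2}(α_2 − α_j) = 6·2 = 12 ≡ 1 (mod 11).
Step 5: correct position 2: c_2 = r_2 − e = 8 − 1 ≡ 7 (mod 11). Hence c = [4, 7, 0, 9, 3].
  Check: interpolating c through the α_i gives m(x) = 5 + 3·x (degree < 2) with m(α_i) = c_i for every i, so c is indeed a codeword.


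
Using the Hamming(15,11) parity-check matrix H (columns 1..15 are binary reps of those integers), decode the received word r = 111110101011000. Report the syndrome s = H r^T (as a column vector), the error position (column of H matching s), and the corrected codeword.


s = (1, 0, 0, 0)^T, error position = 8, corrected codeword c = 111110111011000

Compute s = H r^T mod 2 one row at a time:
  s_1 = 0 + 1 + 0 + 1 + 1 + 0 + 0 + 0 = 3 ≡ 1 (mod 2).
  s_2 = 1 + 1 + 0 + 1 + 1 + 0 + 0 + 0 = 4 ≡ 0 (mod 2).
  s_3 = 1 + 1 + 0 + 1 + 0 + 1 + 0 + 0 = 4 ≡ 0 (mod 2).
  s_4 = 1 + 1 + 1 + 1 + 1 + 1 + 0 + 0 = 6 ≡ 0 (mod 2).
s = (1, 0, 0, 0)^T — this equals column 8 of H (binary 1000), so error is at position 8.
Correct: flip bit 8 of r = 111110101011000 to get c = 111110111011000.


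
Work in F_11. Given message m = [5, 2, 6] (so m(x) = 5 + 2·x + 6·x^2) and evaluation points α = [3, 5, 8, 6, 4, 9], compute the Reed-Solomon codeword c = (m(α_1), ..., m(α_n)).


c = [10, 0, 9, 2, 10, 3]

Message polynomial: m(x) = 5 + 2·x + 6·x^2 (mod 11).
For each evaluation point α_i, compute m(α_i) mod 11:
  α_1 = 3: Horner steps 6 → 9 → 10, so m(3) = 10.
  α_2 = 5: Horner steps 6 → 10 → 0, so m(5) = 0.
  α_3 = 8: Horner steps 6 → 6 → 9, so m(8) = 9.
  α_4 = 6: Horner steps 6 → 5 → 2, so m(6) = 2.
  α_5 = 4: Horner steps 6 → 4 → 10, so m(4) = 10.
  α_6 = 9: Horner steps 6 → 1 → 3, so m(9) = 3.
Codeword c = [10, 0, 9, 2, 10, 3] ∈ F_11^6.


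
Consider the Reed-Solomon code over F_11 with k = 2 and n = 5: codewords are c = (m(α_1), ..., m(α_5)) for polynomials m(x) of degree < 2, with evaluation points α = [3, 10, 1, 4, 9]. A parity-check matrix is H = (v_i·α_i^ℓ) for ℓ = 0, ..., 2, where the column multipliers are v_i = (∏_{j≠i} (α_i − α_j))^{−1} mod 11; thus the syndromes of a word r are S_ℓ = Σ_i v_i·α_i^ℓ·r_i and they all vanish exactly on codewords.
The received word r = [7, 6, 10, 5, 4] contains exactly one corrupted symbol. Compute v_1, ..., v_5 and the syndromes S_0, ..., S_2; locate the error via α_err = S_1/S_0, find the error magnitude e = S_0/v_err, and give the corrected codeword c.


S = (1, 3, 9), error at position 1, error magnitude e = 4, c = [3, 6, 10, 5, 4].

Step 1: column multipliers v_i = (∏_{j≠i}(α_i − α_j))^{−1} mod 11.
  i = 1 (α = 3): (3−10)(3−1)(3−4)(3−9) = (−7)·2·(−1)·(−6) = −84 ≡ 4, so v_1 = 4^{−1} = 3 (mod 11).
  i = 2 (α = 10): (10−3)(10−1)(10−4)(10−9) = 7·9·6·1 = 378 ≡ 4, so v_2 = 4^{−1} = 3 (mod 11).
  i = 3 (α = 1): (1−3)(1−10)(1−4)(1−9) = (−2)·(−9)·(−3)·(−8) = 432 ≡ 3, so v_3 = 3^{−1} = 4 (mod 11).
  i = 4 (α = 4): (4−3)(4−10)(4−1)(4−9) = 1·(−6)·3·(−5) = 90 ≡ 2, so v_4 = 2^{−1} = 6 (mod 11).
  i = 5 (α = 9): (9−3)(9−10)(9−1)(9−4) = 6·(−1)·8·5 = −240 ≡ 2, so v_5 = 2^{−1} = 6 (mod 11).
  v = [3, 3, 4, 6, 6].
Step 2: syndromes of r = [7, 6, 10, 5, 4] (all sums mod 11).
  S_0 = Σ v_i r_i = 3·7 + 3·6 + 4·10 + 6·5 + 6·4 = 133 ≡ 1.
  S_1 = Σ v_i α_i r_i = 3·3·7 + 3·10·6 + 4·1·10 + 6·4·5 + 6·9·4 = 619 ≡ 3.
  α_i^2 mod 11 = [9, 1, 1, 5, 4].
  S_2 = Σ v_i α_i^2 r_i = 3·9·7 + 3·1·6 + 4·1·10 + 6·5·5 + 6·4·4 = 493 ≡ 9.
  S = (1, 3, 9) ≠ 0, so r is not a codeword (an error is present).
Step 3: locate the error. For a single error e at position i, S_ℓ = v_i·e·α_i^ℓ, so α_err = S_1/S_0.
  S_0^{−1} = 1^{−1} = 1 (mod 11), so α_err = 3·1 = 3 ≡ 3 = α_1. Error position i = 1.
  Consistency check: S_2/S_1 = 9·4 = 36 ≡ 3 = α_err ✓ (single-error assumption holds).
Step 4: error magnitude e = S_0/v_1 = S_0·∏_{j≠1}(α_1 − α_j) = 1·4 = 4 ≡ 4 (mod 11).
Step 5: correct position 1: c_1 = r_1 − e = 7 − 4 ≡ 3 (mod 11). Hence c = [3, 6, 10, 5, 4].
  Check: interpolating c through the α_i gives m(x) = 8 + 2·x (degree < 2) with m(α_i) = c_i for every i, so c is indeed a codeword.


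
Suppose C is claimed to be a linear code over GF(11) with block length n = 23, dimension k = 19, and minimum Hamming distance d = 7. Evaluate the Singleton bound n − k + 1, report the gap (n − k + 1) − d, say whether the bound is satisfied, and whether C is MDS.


Singleton RHS = n − k + 1 = 5, slack = -2, bound violated (no such code; not MDS).

Singleton bound: d ≤ n − k + 1.
Here n = 23, k = 19, so n − k + 1 = 5.
Given d = 7, check d ≤ 5: NO.
Slack = (n − k + 1) − d = -2.
The slack is negative: d = 7 exceeds n − k + 1 = 5 by 2, so the Singleton bound is violated and no linear [23, 19, 7]_11 code can exist. In particular it is not MDS (MDS requires d = n − k + 1 exactly).
Description: the claimed parameters are [23, 19, 7]_11; such a code would be impossible (violates the Singleton bound).


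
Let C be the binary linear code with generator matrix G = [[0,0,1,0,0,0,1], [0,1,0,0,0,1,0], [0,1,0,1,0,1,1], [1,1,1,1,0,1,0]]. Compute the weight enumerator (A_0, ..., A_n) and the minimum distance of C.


Weight distribution: A_0 = 1, A_1 = 1, A_2 = 4, A_3 = 4, A_4 = 3, A_5 = 3. Minimum distance d = 1.

Enumerate all 2^4 = 16 messages m ∈ F_2^4.
For each, compute codeword c = mG in F_2^7, then tally its weight.
  m = 0000 → c = 0000000, weight = 0.
  m = 1000 → c = 0010001, weight = 2.
  m = 0100 → c = 0100010, weight = 2.
  m = 1100 → c = 0110011, weight = 4.
  m = 0010 → c = 0101011, weight = 4.
  m = 1010 → c = 0111010, weight = 4.
  m = 0110 → c = 0001001, weight = 2.
  m = 1110 → c = 0011000, weight = 2.
  m = 0001 → c = 1111010, weight = 5.
  m = 1001 → c = 1101011, weight = 5.
  m = 0101 → c = 1011000, weight = 3.
  m = 1101 → c = 1001001, weight = 3.
  m = 0011 → c = 1010001, weight = 3.
  m = 1011 → c = 1000000, weight = 1.
  m = 0111 → c = 1110011, weight = 5.
  m = 1111 → c = 1100010, weight = 3.
Tally weights:
  weight 0: 1 codewords.
  weight 1: 1 codewords.
  weight 2: 4 codewords.
  weight 3: 4 codewords.
  weight 4: 3 codewords.
  weight 5: 3 codewords.
Minimum distance d = smallest w > 0 with A_w > 0 = 1.
Sanity: Σ A_w = 16 = 2^4 = 16 ✓.


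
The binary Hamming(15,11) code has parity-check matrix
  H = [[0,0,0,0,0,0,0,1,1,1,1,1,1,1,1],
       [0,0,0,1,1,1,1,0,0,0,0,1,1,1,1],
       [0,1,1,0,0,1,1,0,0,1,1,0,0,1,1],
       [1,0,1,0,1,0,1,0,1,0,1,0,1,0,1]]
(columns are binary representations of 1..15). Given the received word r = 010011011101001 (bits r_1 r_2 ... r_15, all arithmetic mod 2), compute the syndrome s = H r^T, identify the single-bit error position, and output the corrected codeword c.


s = (1, 0, 0, 1)^T, error position = 9, corrected codeword c = 010011010101001

Compute s = H r^T mod 2 one row at a time:
  s_1 = 1 + 1 + 1 + 0 + 1 + 0 + 0 + 1 = 5 ≡ 1 (mod 2).
  s_2 = 0 + 1 + 1 + 0 + 1 + 0 + 0 + 1 = 4 ≡ 0 (mod 2).
  s_3 = 1 + 0 + 1 + 0 + 1 + 0 + 0 + 1 = 4 ≡ 0 (mod 2).
  s_4 = 0 + 0 + 1 + 0 + 1 + 0 + 0 + 1 = 3 ≡ 1 (mod 2).
s = (1, 0, 0, 1)^T — this equals column 9 of H (binary 1001), so error is at position 9.
Correct: flip bit 9 of r = 010011011101001 to get c = 010011010101001.


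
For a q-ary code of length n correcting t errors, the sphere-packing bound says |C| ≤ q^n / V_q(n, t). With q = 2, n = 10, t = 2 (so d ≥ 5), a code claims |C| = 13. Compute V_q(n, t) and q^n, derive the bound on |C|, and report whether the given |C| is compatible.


V_q(n, t) = 56, q^n = 1024, Hamming bound = 18, |C| = 13 ≤ bound (satisfied).

Step 1: Compute V_q(n, t) = Σ_{j=0}^2 C(n, j) (q−1)^j.
  j = 0: C(10,0)·(1)^0 = 1·1 = 1.
  j = 1: C(10,1)·(1)^1 = 10·1 = 10.
  j = 2: C(10,2)·(1)^2 = 45·1 = 45.
  V_q(n, t) = 1 + 10 + 45 = 56.
Step 2: q^n = 2^10 = 1024.
Step 3: Hamming bound ⌊q^n / V_q(n,t)⌋ = ⌊1024/56⌋ = 18.
Step 4: Compare |C| = 13 to 18: satisfied.
The claimed |C| lies below the Hamming bound.


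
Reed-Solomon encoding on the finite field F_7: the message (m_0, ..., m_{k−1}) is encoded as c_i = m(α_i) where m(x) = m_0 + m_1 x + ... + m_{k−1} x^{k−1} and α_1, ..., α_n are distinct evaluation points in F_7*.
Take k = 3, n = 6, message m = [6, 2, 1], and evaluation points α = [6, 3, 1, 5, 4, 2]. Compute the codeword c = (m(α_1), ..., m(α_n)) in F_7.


c = [5, 0, 2, 6, 2, 0]

Message polynomial: m(x) = 6 + 2·x + 1·x^2 (mod 7).
For each evaluation point α_i, compute m(α_i) mod 7:
  α_1 = 6: Horner steps 1 → 1 → 5, so m(6) = 5.
  α_2 = 3: Horner steps 1 → 5 → 0, so m(3) = 0.
  α_3 = 1: Horner steps 1 → 3 → 2, so m(1) = 2.
  α_4 = 5: Horner steps 1 → 0 → 6, so m(5) = 6.
  α_5 = 4: Horner steps 1 → 6 → 2, so m(4) = 2.
  α_6 = 2: Horner steps 1 → 4 → 0, so m(2) = 0.
Codeword c = [5, 0, 2, 6, 2, 0] ∈ F_7^6.


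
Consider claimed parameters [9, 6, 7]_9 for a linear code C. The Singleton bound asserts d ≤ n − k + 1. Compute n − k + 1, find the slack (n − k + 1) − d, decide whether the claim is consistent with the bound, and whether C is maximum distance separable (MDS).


Singleton RHS = n − k + 1 = 4, slack = -3, bound violated (no such code; not MDS).

Singleton bound: d ≤ n − k + 1.
Here n = 9, k = 6, so n − k + 1 = 4.
Given d = 7, check d ≤ 4: NO.
Slack = (n − k + 1) − d = -3.
The slack is negative: d = 7 exceeds n − k + 1 = 4 by 3, so the Singleton bound is violated and no linear [9, 6, 7]_9 code can exist. In particular it is not MDS (MDS requires d = n − k + 1 exactly).
Description: the claimed parameters are [9, 6, 7]_9; such a code would be impossible (violates the Singleton bound).


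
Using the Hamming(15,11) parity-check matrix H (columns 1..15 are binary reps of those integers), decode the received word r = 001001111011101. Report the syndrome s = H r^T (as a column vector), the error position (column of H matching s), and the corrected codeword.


s = (0, 1, 1, 0)^T, error position = 6, corrected codeword c = 001000111011101

Compute s = H r^T mod 2 one row at a time:
  s_1 = 1 + 1 + 0 + 1 + 1 + 1 + 0 + 1 = 6 ≡ 0 (mod 2).
  s_2 = 0 + 0 + 1 + 1 + 1 + 1 + 0 + 1 = 5 ≡ 1 (mod 2).
  s_3 = 0 + 1 + 1 + 1 + 0 + 1 + 0 + 1 = 5 ≡ 1 (mod 2).
  s_4 = 0 + 1 + 0 + 1 + 1 + 1 + 1 + 1 = 6 ≡ 0 (mod 2).
s = (0, 1, 1, 0)^T — this equals column 6 of H (binary 0110), so error is at position 6.
Correct: flip bit 6 of r = 001001111011101 to get c = 001000111011101.


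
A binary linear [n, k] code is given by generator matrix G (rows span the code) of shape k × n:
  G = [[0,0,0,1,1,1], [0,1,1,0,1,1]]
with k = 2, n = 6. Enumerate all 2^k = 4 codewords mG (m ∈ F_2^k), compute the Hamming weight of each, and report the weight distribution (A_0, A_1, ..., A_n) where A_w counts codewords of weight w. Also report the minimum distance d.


Weight distribution: A_0 = 1, A_3 = 2, A_4 = 1. Minimum distance d = 3.

Enumerate all 2^2 = 4 messages m ∈ F_2^2.
For each, compute codeword c = mG in F_2^6, then tally its weight.
  m = 00 → c = 000000, weight = 0.
  m = 10 → c = 000111, weight = 3.
  m = 01 → c = 011011, weight = 4.
  m = 11 → c = 011100, weight = 3.
Tally weights:
  weight 0: 1 codewords.
  weight 3: 2 codewords.
  weight 4: 1 codewords.
Minimum distance d = smallest w > 0 with A_w > 0 = 3.
Sanity: Σ A_w = 4 = 2^2 = 4 ✓.


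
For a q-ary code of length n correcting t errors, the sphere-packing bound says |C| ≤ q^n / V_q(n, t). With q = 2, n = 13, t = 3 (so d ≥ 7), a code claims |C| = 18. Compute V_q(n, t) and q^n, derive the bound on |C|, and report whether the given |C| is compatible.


V_q(n, t) = 378, q^n = 8192, Hamming bound = 21, |C| = 18 ≤ bound (satisfied).

Step 1: Compute V_q(n, t) = Σ_{j=0}^3 C(n, j) (q−1)^j.
  j = 0: C(13,0)·(1)^0 = 1·1 = 1.
  j = 1: C(13,1)·(1)^1 = 13·1 = 13.
  j = 2: C(13,2)·(1)^2 = 78·1 = 78.
  j = 3: C(13,3)·(1)^3 = 286·1 = 286.
  V_q(n, t) = 1 + 13 + 78 + 286 = 378.
Step 2: q^n = 2^13 = 8192.
Step 3: Hamming bound ⌊q^n / V_q(n,t)⌋ = ⌊8192/378⌋ = 21.
Step 4: Compare |C| = 18 to 21: satisfied.
The claimed |C| lies below the Hamming bound.


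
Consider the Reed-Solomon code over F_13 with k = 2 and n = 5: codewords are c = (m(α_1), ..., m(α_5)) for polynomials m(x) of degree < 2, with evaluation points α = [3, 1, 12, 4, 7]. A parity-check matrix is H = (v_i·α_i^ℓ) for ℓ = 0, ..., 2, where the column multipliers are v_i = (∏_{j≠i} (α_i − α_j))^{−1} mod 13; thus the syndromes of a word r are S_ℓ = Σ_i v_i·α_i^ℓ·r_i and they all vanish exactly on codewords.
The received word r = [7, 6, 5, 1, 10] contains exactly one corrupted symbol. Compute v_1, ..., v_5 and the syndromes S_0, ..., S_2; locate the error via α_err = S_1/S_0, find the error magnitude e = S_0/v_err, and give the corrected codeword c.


S = (10, 5, 9), error at position 5, error magnitude e = 1, c = [7, 6, 5, 1, 9].

Step 1: column multipliers v_i = (∏_{j≠i}(α_i − α_j))^{−1} mod 13.
  i = 1 (α = 3): (3−1)(3−12)(3−4)(3−7) = 2·(−9)·(−1)·(−4) = −72 ≡ 6, so v_1 = 6^{−1} = 11 (mod 13).
  i = 2 (α = 1): (1−3)(1−12)(1−4)(1−7) = (−2)·(−11)·(−3)·(−6) = 396 ≡ 6, so v_2 = 6^{−1} = 11 (mod 13).
  i = 3 (α = 12): (12−3)(12−1)(12−4)(12−7) = 9·11·8·5 = 3960 ≡ 8, so v_3 = 8^{−1} = 5 (mod 13).
  i = 4 (α = 4): (4−3)(4−1)(4−12)(4−7) = 1·3·(−8)·(−3) = 72 ≡ 7, so v_4 = 7^{−1} = 2 (mod 13).
  i = 5 (α = 7): (7−3)(7−1)(7−12)(7−4) = 4·6·(−5)·3 = −360 ≡ 4, so v_5 = 4^{−1} = 10 (mod 13).
  v = [11, 11, 5, 2, 10].
Step 2: syndromes of r = [7, 6, 5, 1, 10] (all sums mod 13).
  S_0 = Σ v_i r_i = 11·7 + 11·6 + 5·5 + 2·1 + 10·10 = 270 ≡ 10.
  S_1 = Σ v_i α_i r_i = 11·3·7 + 11·1·6 + 5·12·5 + 2·4·1 + 10·7·10 = 1305 ≡ 5.
  α_i^2 mod 13 = [9, 1, 1, 3, 10].
  S_2 = Σ v_i α_i^2 r_i = 11·9·7 + 11·1·6 + 5·1·5 + 2·3·1 + 10·10·10 = 1790 ≡ 9.
  S = (10, 5, 9) ≠ 0, so r is not a codeword (an error is present).
Step 3: locate the error. For a single error e at position i, S_ℓ = v_i·e·α_i^ℓ, so α_err = S_1/S_0.
  S_0^{−1} = 10^{−1} = 4 (mod 13), so α_err = 5·4 = 20 ≡ 7 = α_5. Error position i = 5.
  Consistency check: S_2/S_1 = 9·8 = 72 ≡ 7 = α_err ✓ (single-error assumption holds).
Step 4: error magnitude e = S_0/v_5 = S_0·∏_{j≠5}(α_5 − α_j) = 10·4 = 40 ≡ 1 (mod 13).
Step 5: correct position 5: c_5 = r_5 − e = 10 − 1 ≡ 9 (mod 13). Hence c = [7, 6, 5, 1, 9].
  Check: interpolating c through the α_i gives m(x) = 12 + 7·x (degree < 2) with m(α_i) = c_i for every i, so c is indeed a codeword.


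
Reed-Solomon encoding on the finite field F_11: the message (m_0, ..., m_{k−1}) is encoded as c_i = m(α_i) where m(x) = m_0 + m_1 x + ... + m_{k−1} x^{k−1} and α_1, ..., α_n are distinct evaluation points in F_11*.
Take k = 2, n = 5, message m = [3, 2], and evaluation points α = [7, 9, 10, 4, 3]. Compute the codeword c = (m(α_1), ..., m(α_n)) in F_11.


c = [6, 10, 1, 0, 9]

Message polynomial: m(x) = 3 + 2·x (mod 11).
For each evaluation point α_i, compute m(α_i) mod 11:
  α_1 = 7: Horner steps 2 → 6, so m(7) = 6.
  α_2 = 9: Horner steps 2 → 10, so m(9) = 10.
  α_3 = 10: Horner steps 2 → 1, so m(10) = 1.
  α_4 = 4: Horner steps 2 → 0, so m(4) = 0.
  α_5 = 3: Horner steps 2 → 9, so m(3) = 9.
Codeword c = [6, 10, 1, 0, 9] ∈ F_11^5.


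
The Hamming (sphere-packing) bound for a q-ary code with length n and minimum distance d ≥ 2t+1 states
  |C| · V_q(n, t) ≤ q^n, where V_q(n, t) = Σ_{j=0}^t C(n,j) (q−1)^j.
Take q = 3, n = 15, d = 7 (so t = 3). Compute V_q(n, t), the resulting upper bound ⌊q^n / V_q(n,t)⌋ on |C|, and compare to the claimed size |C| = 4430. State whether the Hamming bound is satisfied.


V_q(n, t) = 4091, q^n = 14348907, Hamming bound = 3507, |C| = 4430 > bound (violated).

Step 1: Compute V_q(n, t) = Σ_{j=0}^3 C(n, j) (q−1)^j.
  j = 0: C(15,0)·(2)^0 = 1·1 = 1.
  j = 1: C(15,1)·(2)^1 = 15·2 = 30.
  j = 2: C(15,2)·(2)^2 = 105·4 = 420.
  j = 3: C(15,3)·(2)^3 = 455·8 = 3640.
  V_q(n, t) = 1 + 30 + 420 + 3640 = 4091.
Step 2: q^n = 3^15 = 14348907.
Step 3: Hamming bound ⌊q^n / V_q(n,t)⌋ = ⌊14348907/4091⌋ = 3507.
Step 4: Compare |C| = 4430 to 3507: violated.
The claimed |C| lies above the Hamming bound, so no 3-ary code of length 15 with d ≥ 7 can have 4430 codewords.


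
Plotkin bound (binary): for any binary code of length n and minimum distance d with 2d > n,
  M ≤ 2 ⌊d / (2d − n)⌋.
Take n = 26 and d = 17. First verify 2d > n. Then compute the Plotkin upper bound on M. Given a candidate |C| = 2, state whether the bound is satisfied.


Plotkin bound M ≤ 4; given |C| = 2 ≤ bound (satisfied).

Check applicability: 2d = 34, n = 26.
2d − n = 8 > 0, so Plotkin applies.
Compute d/(2d−n) = 17/8 ≈ 2.1250.
⌊d/(2d−n)⌋ = 2.
Plotkin bound: M ≤ 2·2 = 4.
Given |C| = 2, check: satisfied.
This |C| is below the Plotkin bound.


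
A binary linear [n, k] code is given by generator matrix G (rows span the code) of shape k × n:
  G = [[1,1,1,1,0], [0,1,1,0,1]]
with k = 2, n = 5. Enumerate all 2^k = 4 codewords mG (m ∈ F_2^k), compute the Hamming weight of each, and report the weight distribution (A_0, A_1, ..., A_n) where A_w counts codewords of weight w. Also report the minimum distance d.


Weight distribution: A_0 = 1, A_3 = 2, A_4 = 1. Minimum distance d = 3.

Enumerate all 2^2 = 4 messages m ∈ F_2^2.
For each, compute codeword c = mG in F_2^5, then tally its weight.
  m = 00 → c = 00000, weight = 0.
  m = 10 → c = 11110, weight = 4.
  m = 01 → c = 01101, weight = 3.
  m = 11 → c = 10011, weight = 3.
Tally weights:
  weight 0: 1 codewords.
  weight 3: 2 codewords.
  weight 4: 1 codewords.
Minimum distance d = smallest w > 0 with A_w > 0 = 3.
Sanity: Σ A_w = 4 = 2^2 = 4 ✓.


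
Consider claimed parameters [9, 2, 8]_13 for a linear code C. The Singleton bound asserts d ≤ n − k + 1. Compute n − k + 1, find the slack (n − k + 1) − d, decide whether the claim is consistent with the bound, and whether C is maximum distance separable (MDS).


Singleton RHS = n − k + 1 = 8, slack = 0, bound satisfied, MDS.

Singleton bound: d ≤ n − k + 1.
Here n = 9, k = 2, so n − k + 1 = 8.
Given d = 8, check d ≤ 8: YES.
Slack = (n − k + 1) − d = 0.
The code is MDS (slack = 0).
Description: the claimed parameters are [9, 2, 8]_13; such a code would be MDS (meets Singleton bound).


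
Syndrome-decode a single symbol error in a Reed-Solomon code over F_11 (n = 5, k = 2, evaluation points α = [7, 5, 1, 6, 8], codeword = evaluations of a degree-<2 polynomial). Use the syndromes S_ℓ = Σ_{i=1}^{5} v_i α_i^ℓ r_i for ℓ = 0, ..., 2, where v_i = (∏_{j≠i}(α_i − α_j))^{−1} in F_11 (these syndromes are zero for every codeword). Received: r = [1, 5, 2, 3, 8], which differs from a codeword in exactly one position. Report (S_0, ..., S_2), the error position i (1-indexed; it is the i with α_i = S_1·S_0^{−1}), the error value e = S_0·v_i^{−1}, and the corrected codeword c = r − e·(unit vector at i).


S = (1, 8, 9), error at position 5, error magnitude e = 9, c = [1, 5, 2, 3, 10].

Step 1: column multipliers v_i = (∏_{j≠i}(α_i − α_j))^{−1} mod 11.
  i = 1 (α = 7): (7−5)(7−1)(7−6)(7−8) = 2·6·1·(−1) = −12 ≡ 10, so v_1 = 10^{−1} = 10 (mod 11).
  i = 2 (α = 5): (5−7)(5−1)(5−6)(5−8) = (−2)·4·(−1)·(−3) = −24 ≡ 9, so v_2 = 9^{−1} = 5 (mod 11).
  i = 3 (α = 1): (1−7)(1−5)(1−6)(1−8) = (−6)·(−4)·(−5)·(−7) = 840 ≡ 4, so v_3 = 4^{−1} = 3 (mod 11).
  i = 4 (α = 6): (6−7)(6−5)(6−1)(6−8) = (−1)·1·5·(−2) = 10 ≡ 10, so v_4 = 10^{−1} = 10 (mod 11).
  i = 5 (α = 8): (8−7)(8−5)(8−1)(8−6) = 1·3·7·2 = 42 ≡ 9, so v_5 = 9^{−1} = 5 (mod 11).
  v = [10, 5, 3, 10, 5].
Step 2: syndromes of r = [1, 5, 2, 3, 8] (all sums mod 11).
  S_0 = Σ v_i r_i = 10·1 + 5·5 + 3·2 + 10·3 + 5·8 = 111 ≡ 1.
  S_1 = Σ v_i α_i r_i = 10·7·1 + 5·5·5 + 3·1·2 + 10·6·3 + 5·8·8 = 701 ≡ 8.
  α_i^2 mod 11 = [5, 3, 1, 3, 9].
  S_2 = Σ v_i α_i^2 r_i = 10·5·1 + 5·3·5 + 3·1·2 + 10·3·3 + 5·9·8 = 581 ≡ 9.
  S = (1, 8, 9) ≠ 0, so r is not a codeword (an error is present).
Step 3: locate the error. For a single error e at position i, S_ℓ = v_i·e·α_i^ℓ, so α_err = S_1/S_0.
  S_0^{−1} = 1^{−1} = 1 (mod 11), so α_err = 8·1 = 8 ≡ 8 = α_5. Error position i = 5.
  Consistency check: S_2/S_1 = 9·7 = 63 ≡ 8 = α_err ✓ (single-error assumption holds).
Step 4: error magnitude e = S_0/v_5 = S_0·∏_{j≠5}(α_5 − α_j) = 1·9 = 9 ≡ 9 (mod 11).
Step 5: correct position 5: c_5 = r_5 − e = 8 − 9 ≡ 10 (mod 11). Hence c = [1, 5, 2, 3, 10].
  Check: interpolating c through the α_i gives m(x) = 4 + 9·x (degree < 2) with m(α_i) = c_i for every i, so c is indeed a codeword.


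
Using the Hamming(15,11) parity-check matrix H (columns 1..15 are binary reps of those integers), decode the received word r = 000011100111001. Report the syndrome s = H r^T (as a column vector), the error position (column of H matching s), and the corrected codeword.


s = (0, 1, 1, 0)^T, error position = 6, corrected codeword c = 000010100111001

Compute s = H r^T mod 2 one row at a time:
  s_1 = 0 + 0 + 1 + 1 + 1 + 0 + 0 + 1 = 4 ≡ 0 (mod 2).
  s_2 = 0 + 1 + 1 + 1 + 1 + 0 + 0 + 1 = 5 ≡ 1 (mod 2).
  s_3 = 0 + 0 + 1 + 1 + 1 + 1 + 0 + 1 = 5 ≡ 1 (mod 2).
  s_4 = 0 + 0 + 1 + 1 + 0 + 1 + 0 + 1 = 4 ≡ 0 (mod 2).
s = (0, 1, 1, 0)^T — this equals column 6 of H (binary 0110), so error is at position 6.
Correct: flip bit 6 of r = 000011100111001 to get c = 000010100111001.


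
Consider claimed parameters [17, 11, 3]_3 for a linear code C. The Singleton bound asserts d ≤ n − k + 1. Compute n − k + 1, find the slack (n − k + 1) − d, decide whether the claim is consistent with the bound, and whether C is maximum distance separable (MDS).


Singleton RHS = n − k + 1 = 7, slack = 4, bound satisfied, not MDS.

Singleton bound: d ≤ n − k + 1.
Here n = 17, k = 11, so n − k + 1 = 7.
Given d = 3, check d ≤ 7: YES.
Slack = (n − k + 1) − d = 4.
The code is NOT MDS (slack = 4 > 0).
Description: the claimed parameters are [17, 11, 3]_3; such a code would be non-MDS.


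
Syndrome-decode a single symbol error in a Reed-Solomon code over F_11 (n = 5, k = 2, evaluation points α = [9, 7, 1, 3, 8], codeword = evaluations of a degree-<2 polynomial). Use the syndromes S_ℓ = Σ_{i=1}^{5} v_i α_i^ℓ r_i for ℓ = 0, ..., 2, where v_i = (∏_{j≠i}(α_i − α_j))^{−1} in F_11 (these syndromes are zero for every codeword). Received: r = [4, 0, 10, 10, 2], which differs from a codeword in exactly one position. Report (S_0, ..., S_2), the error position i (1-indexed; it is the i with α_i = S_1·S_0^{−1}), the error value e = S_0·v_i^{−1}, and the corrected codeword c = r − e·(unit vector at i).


S = (9, 5, 4), error at position 4, error magnitude e = 7, c = [4, 0, 10, 3, 2].

Step 1: column multipliers v_i = (∏_{j≠i}(α_i − α_j))^{−1} mod 11.
  i = 1 (α = 9): (9−7)(9−1)(9−3)(9−8) = 2·8·6·1 = 96 ≡ 8, so v_1 = 8^{−1} = 7 (mod 11).
  i = 2 (α = 7): (7−9)(7−1)(7−3)(7−8) = (−2)·6·4·(−1) = 48 ≡ 4, so v_2 = 4^{−1} = 3 (mod 11).
  i = 3 (α = 1): (1−9)(1−7)(1−3)(1−8) = (−8)·(−6)·(−2)·(−7) = 672 ≡ 1, so v_3 = 1^{−1} = 1 (mod 11).
  i = 4 (α = 3): (3−9)(3−7)(3−1)(3−8) = (−6)·(−4)·2·(−5) = −240 ≡ 2, so v_4 = 2^{−1} = 6 (mod 11).
  i = 5 (α = 8): (8−9)(8−7)(8−1)(8−3) = (−1)·1·7·5 = −35 ≡ 9, so v_5 = 9^{−1} = 5 (mod 11).
  v = [7, 3, 1, 6, 5].
Step 2: syndromes of r = [4, 0, 10, 10, 2] (all sums mod 11).
  S_0 = Σ v_i r_i = 7·4 + 3·0 + 1·10 + 6·10 + 5·2 = 108 ≡ 9.
  S_1 = Σ v_i α_i r_i = 7·9·4 + 3·7·0 + 1·1·10 + 6·3·10 + 5·8·2 = 522 ≡ 5.
  α_i^2 mod 11 = [4, 5, 1, 9, 9].
  S_2 = Σ v_i α_i^2 r_i = 7·4·4 + 3·5·0 + 1·1·10 + 6·9·10 + 5·9·2 = 752 ≡ 4.
  S = (9, 5, 4) ≠ 0, so r is not a codeword (an error is present).
Step 3: locate the error. For a single error e at position i, S_ℓ = v_i·e·α_i^ℓ, so α_err = S_1/S_0.
  S_0^{−1} = 9^{−1} = 5 (mod 11), so α_err = 5·5 = 25 ≡ 3 = α_4. Error position i = 4.
  Consistency check: S_2/S_1 = 4·9 = 36 ≡ 3 = α_err ✓ (single-error assumption holds).
Step 4: error magnitude e = S_0/v_4 = S_0·∏_{j≠4}(α_4 − α_j) = 9·2 = 18 ≡ 7 (mod 11).
Step 5: correct position 4: c_4 = r_4 − e = 10 − 7 ≡ 3 (mod 11). Hence c = [4, 0, 10, 3, 2].
  Check: interpolating c through the α_i gives m(x) = 8 + 2·x (degree < 2) with m(α_i) = c_i for every i, so c is indeed a codeword.


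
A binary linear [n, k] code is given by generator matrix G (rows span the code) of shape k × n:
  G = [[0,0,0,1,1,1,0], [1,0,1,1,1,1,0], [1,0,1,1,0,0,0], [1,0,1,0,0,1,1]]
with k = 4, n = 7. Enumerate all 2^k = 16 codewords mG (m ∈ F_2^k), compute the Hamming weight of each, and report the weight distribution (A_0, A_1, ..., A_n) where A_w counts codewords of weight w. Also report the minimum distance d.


Weight distribution: A_0 = 1, A_1 = 1, A_2 = 4, A_3 = 4, A_4 = 3, A_5 = 3. Minimum distance d = 1.

Enumerate all 2^4 = 16 messages m ∈ F_2^4.
For each, compute codeword c = mG in F_2^7, then tally its weight.
  m = 0000 → c = 0000000, weight = 0.
  m = 1000 → c = 0001110, weight = 3.
  m = 0100 → c = 1011110, weight = 5.
  m = 1100 → c = 1010000, weight = 2.
  m = 0010 → c = 1011000, weight = 3.
  m = 1010 → c = 1010110, weight = 4.
  m = 0110 → c = 0000110, weight = 2.
  m = 1110 → c = 0001000, weight = 1.
  m = 0001 → c = 1010011, weight = 4.
  m = 1001 → c = 1011101, weight = 5.
  m = 0101 → c = 0001101, weight = 3.
  m = 1101 → c = 0000011, weight = 2.
  m = 0011 → c = 0001011, weight = 3.
  m = 1011 → c = 0000101, weight = 2.
  m = 0111 → c = 1010101, weight = 4.
  m = 1111 → c = 1011011, weight = 5.
Tally weights:
  weight 0: 1 codewords.
  weight 1: 1 codewords.
  weight 2: 4 codewords.
  weight 3: 4 codewords.
  weight 4: 3 codewords.
  weight 5: 3 codewords.
Minimum distance d = smallest w > 0 with A_w > 0 = 1.
Sanity: Σ A_w = 16 = 2^4 = 16 ✓.


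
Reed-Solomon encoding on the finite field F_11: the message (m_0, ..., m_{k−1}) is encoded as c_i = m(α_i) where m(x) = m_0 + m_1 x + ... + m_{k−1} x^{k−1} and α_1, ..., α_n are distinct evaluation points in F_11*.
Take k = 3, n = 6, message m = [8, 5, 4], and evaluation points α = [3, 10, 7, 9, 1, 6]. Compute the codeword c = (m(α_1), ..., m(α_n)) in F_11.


c = [4, 7, 8, 3, 6, 6]

Message polynomial: m(x) = 8 + 5·x + 4·x^2 (mod 11).
For each evaluation point α_i, compute m(α_i) mod 11:
  α_1 = 3: Horner steps 4 → 6 → 4, so m(3) = 4.
  α_2 = 10: Horner steps 4 → 1 → 7, so m(10) = 7.
  α_3 = 7: Horner steps 4 → 0 → 8, so m(7) = 8.
  α_4 = 9: Horner steps 4 → 8 → 3, so m(9) = 3.
  α_5 = 1: Horner steps 4 → 9 → 6, so m(1) = 6.
  α_6 = 6: Horner steps 4 → 7 → 6, so m(6) = 6.
Codeword c = [4, 7, 8, 3, 6, 6] ∈ F_11^6.


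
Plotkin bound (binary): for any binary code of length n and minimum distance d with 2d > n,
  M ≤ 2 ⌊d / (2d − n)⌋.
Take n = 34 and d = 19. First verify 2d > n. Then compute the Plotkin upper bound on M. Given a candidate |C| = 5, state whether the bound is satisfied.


Plotkin bound M ≤ 8; given |C| = 5 ≤ bound (satisfied).

Check applicability: 2d = 38, n = 34.
2d − n = 4 > 0, so Plotkin applies.
Compute d/(2d−n) = 19/4 ≈ 4.7500.
⌊d/(2d−n)⌋ = 4.
Plotkin bound: M ≤ 2·4 = 8.
Given |C| = 5, check: satisfied.
This |C| is below the Plotkin bound.


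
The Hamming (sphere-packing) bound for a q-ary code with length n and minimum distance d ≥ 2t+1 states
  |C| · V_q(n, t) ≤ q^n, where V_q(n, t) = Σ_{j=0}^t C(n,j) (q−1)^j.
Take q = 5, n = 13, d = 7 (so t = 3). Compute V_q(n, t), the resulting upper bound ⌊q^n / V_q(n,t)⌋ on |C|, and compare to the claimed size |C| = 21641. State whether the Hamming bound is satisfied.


V_q(n, t) = 19605, q^n = 1220703125, Hamming bound = 62264, |C| = 21641 ≤ bound (satisfied).

Step 1: Compute V_q(n, t) = Σ_{j=0}^3 C(n, j) (q−1)^j.
  j = 0: C(13,0)·(4)^0 = 1·1 = 1.
  j = 1: C(13,1)·(4)^1 = 13·4 = 52.
  j = 2: C(13,2)·(4)^2 = 78·16 = 1248.
  j = 3: C(13,3)·(4)^3 = 286·64 = 18304.
  V_q(n, t) = 1 + 52 + 1248 + 18304 = 19605.
Step 2: q^n = 5^13 = 1220703125.
Step 3: Hamming bound ⌊q^n / V_q(n,t)⌋ = ⌊1220703125/19605⌋ = 62264.
Step 4: Compare |C| = 21641 to 62264: satisfied.
The claimed |C| lies below the Hamming bound.


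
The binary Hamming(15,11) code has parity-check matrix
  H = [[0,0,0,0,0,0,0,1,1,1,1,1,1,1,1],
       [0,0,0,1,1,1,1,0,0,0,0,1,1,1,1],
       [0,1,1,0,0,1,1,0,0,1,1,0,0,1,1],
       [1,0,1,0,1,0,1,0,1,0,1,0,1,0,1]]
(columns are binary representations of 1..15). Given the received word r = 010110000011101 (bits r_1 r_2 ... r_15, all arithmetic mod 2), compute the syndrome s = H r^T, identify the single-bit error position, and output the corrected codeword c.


s = (0, 1, 1, 0)^T, error position = 6, corrected codeword c = 010111000011101

Compute s = H r^T mod 2 one row at a time:
  s_1 = 0 + 0 + 0 + 1 + 1 + 1 + 0 + 1 = 4 ≡ 0 (mod 2).
  s_2 = 1 + 1 + 0 + 0 + 1 + 1 + 0 + 1 = 5 ≡ 1 (mod 2).
  s_3 = 1 + 0 + 0 + 0 + 0 + 1 + 0 + 1 = 3 ≡ 1 (mod 2).
  s_4 = 0 + 0 + 1 + 0 + 0 + 1 + 1 + 1 = 4 ≡ 0 (mod 2).
s = (0, 1, 1, 0)^T — this equals column 6 of H (binary 0110), so error is at position 6.
Correct: flip bit 6 of r = 010110000011101 to get c = 010111000011101.


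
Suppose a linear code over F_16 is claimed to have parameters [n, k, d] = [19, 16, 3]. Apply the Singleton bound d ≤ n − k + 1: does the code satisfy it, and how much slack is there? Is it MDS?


Singleton RHS = n − k + 1 = 4, slack = 1, bound satisfied, not MDS.

Singleton bound: d ≤ n − k + 1.
Here n = 19, k = 16, so n − k + 1 = 4.
Given d = 3, check d ≤ 4: YES.
Slack = (n − k + 1) − d = 1.
The code is NOT MDS (slack = 1 > 0).
Description: the claimed parameters are [19, 16, 3]_16; such a code would be non-MDS.


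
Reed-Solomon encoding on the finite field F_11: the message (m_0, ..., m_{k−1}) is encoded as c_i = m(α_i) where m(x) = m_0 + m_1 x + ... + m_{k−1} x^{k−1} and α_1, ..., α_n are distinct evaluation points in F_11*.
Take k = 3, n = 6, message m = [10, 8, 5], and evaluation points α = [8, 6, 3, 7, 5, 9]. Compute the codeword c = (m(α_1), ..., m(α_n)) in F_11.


c = [9, 7, 2, 3, 10, 3]

Message polynomial: m(x) = 10 + 8·x + 5·x^2 (mod 11).
For each evaluation point α_i, compute m(α_i) mod 11:
  α_1 = 8: Horner steps 5 → 4 → 9, so m(8) = 9.
  α_2 = 6: Horner steps 5 → 5 → 7, so m(6) = 7.
  α_3 = 3: Horner steps 5 → 1 → 2, so m(3) = 2.
  α_4 = 7: Horner steps 5 → 10 → 3, so m(7) = 3.
  α_5 = 5: Horner steps 5 → 0 → 10, so m(5) = 10.
  α_6 = 9: Horner steps 5 → 9 → 3, so m(9) = 3.
Codeword c = [9, 7, 2, 3, 10, 3] ∈ F_11^6.


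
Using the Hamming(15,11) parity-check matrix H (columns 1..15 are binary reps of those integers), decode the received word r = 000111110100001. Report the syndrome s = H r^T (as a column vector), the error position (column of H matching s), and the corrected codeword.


s = (1, 1, 0, 1)^T, error position = 13, corrected codeword c = 000111110100101

Compute s = H r^T mod 2 one row at a time:
  s_1 = 1 + 0 + 1 + 0 + 0 + 0 + 0 + 1 = 3 ≡ 1 (mod 2).
  s_2 = 1 + 1 + 1 + 1 + 0 + 0 + 0 + 1 = 5 ≡ 1 (mod 2).
  s_3 = 0 + 0 + 1 + 1 + 1 + 0 + 0 + 1 = 4 ≡ 0 (mod 2).
  s_4 = 0 + 0 + 1 + 1 + 0 + 0 + 0 + 1 = 3 ≡ 1 (mod 2).
s = (1, 1, 0, 1)^T — this equals column 13 of H (binary 1101), so error is at position 13.
Correct: flip bit 13 of r = 000111110100001 to get c = 000111110100101.


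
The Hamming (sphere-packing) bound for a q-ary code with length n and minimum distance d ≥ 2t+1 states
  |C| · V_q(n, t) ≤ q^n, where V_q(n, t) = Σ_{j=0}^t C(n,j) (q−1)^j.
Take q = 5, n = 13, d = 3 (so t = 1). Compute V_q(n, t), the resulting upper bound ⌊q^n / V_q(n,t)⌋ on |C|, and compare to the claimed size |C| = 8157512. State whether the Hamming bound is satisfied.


V_q(n, t) = 53, q^n = 1220703125, Hamming bound = 23032134, |C| = 8157512 ≤ bound (satisfied).

Step 1: Compute V_q(n, t) = Σ_{j=0}^1 C(n, j) (q−1)^j.
  j = 0: C(13,0)·(4)^0 = 1·1 = 1.
  j = 1: C(13,1)·(4)^1 = 13·4 = 52.
  V_q(n, t) = 1 + 52 = 53.
Step 2: q^n = 5^13 = 1220703125.
Step 3: Hamming bound ⌊q^n / V_q(n,t)⌋ = ⌊1220703125/53⌋ = 23032134.
Step 4: Compare |C| = 8157512 to 23032134: satisfied.
The claimed |C| lies below the Hamming bound.


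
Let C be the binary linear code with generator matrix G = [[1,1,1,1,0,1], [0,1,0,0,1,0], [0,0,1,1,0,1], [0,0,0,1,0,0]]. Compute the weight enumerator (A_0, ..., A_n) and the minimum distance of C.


Weight distribution: A_0 = 1, A_1 = 1, A_2 = 4, A_3 = 4, A_4 = 3, A_5 = 3. Minimum distance d = 1.

Enumerate all 2^4 = 16 messages m ∈ F_2^4.
For each, compute codeword c = mG in F_2^6, then tally its weight.
  m = 0000 → c = 000000, weight = 0.
  m = 1000 → c = 111101, weight = 5.
  m = 0100 → c = 010010, weight = 2.
  m = 1100 → c = 101111, weight = 5.
  m = 0010 → c = 001101, weight = 3.
  m = 1010 → c = 110000, weight = 2.
  m = 0110 → c = 011111, weight = 5.
  m = 1110 → c = 100010, weight = 2.
  m = 0001 → c = 000100, weight = 1.
  m = 1001 → c = 111001, weight = 4.
  m = 0101 → c = 010110, weight = 3.
  m = 1101 → c = 101011, weight = 4.
  m = 0011 → c = 001001, weight = 2.
  m = 1011 → c = 110100, weight = 3.
  m = 0111 → c = 011011, weight = 4.
  m = 1111 → c = 100110, weight = 3.
Tally weights:
  weight 0: 1 codewords.
  weight 1: 1 codewords.
  weight 2: 4 codewords.
  weight 3: 4 codewords.
  weight 4: 3 codewords.
  weight 5: 3 codewords.
Minimum distance d = smallest w > 0 with A_w > 0 = 1.
Sanity: Σ A_w = 16 = 2^4 = 16 ✓.
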